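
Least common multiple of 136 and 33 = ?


GCD(136, 33) = 1
LCM = 136*33/1 = 4488/1 = 4488

LCM = 4488


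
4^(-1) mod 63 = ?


Use the extended Euclidean algorithm on (63, 4); each row r = 63*s + 4*t:
r=63, s=1, t=0
r=4, s=0, t=1
q=15: r=3, s=1, t=-15   [63*(1) + 4*(-15) = 3]
q=1: r=1, s=-1, t=16   [63*(-1) + 4*(16) = 1]
q=3: r=0, s=4, t=-63   [63*(4) + 4*(-63) = 0]
GCD = 1 with t = 16, so 4*(16) ≡ 1 (mod 63)
Inverse = 16 mod 63 = 16
Check: 4 * 16 = 64 ≡ 1 (mod 63)

4^(-1) ≡ 16 (mod 63)


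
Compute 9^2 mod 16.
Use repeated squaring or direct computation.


9^1 mod 16 = 9
9^2 mod 16 = 1


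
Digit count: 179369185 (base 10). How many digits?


179369185 has 9 digits in base 10
floor(log10(179369185)) + 1 = floor(8.2537) + 1 = 9

9 digits (base 10)


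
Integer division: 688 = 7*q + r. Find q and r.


688 = 7 * 98 + 2
Check: 686 + 2 = 688

q = 98, r = 2


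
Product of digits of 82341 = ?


8 × 2 × 3 × 4 × 1 = 192


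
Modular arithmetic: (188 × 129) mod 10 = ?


188 × 129 = 24252
24252 mod 10 = 2


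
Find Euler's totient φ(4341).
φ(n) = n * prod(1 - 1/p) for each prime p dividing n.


4341 = 3 × 1447
Prime factors: 3, 1447
φ(4341) = 4341 × (1-1/3) × (1-1/1447)
= 4341 × 2/3 × 1446/1447 = 2892

φ(4341) = 2892


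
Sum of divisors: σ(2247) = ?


Divisors of 2247: 1, 3, 7, 21, 107, 321, 749, 2247
Sum = 1 + 3 + 7 + 21 + 107 + 321 + 749 + 2247 = 3456

σ(2247) = 3456


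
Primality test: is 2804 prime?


2804 / 2 = 1402 (exact division)
2804 is NOT prime.

No, 2804 is not prime


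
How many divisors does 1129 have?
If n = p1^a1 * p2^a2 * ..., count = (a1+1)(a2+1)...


1129 = 1129^1
d(1129) = (1+1) = 2

2 divisors


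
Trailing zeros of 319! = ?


floor(319/5) = 63
floor(319/25) = 12
floor(319/125) = 2
Total = 77

77 trailing zeros


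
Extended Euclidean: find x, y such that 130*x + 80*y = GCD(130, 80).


Tabular extended Euclidean (each row: r = 130*s + 80*t):
r=130, s=1, t=0
r=80, s=0, t=1
q=1: r=50, s=1, t=-1   [130*(1) + 80*(-1) = 50]
q=1: r=30, s=-1, t=2   [130*(-1) + 80*(2) = 30]
q=1: r=20, s=2, t=-3   [130*(2) + 80*(-3) = 20]
q=1: r=10, s=-3, t=5   [130*(-3) + 80*(5) = 10]
q=2: r=0, s=8, t=-13   [130*(8) + 80*(-13) = 0]
GCD = 10; from the row with r=10: x=-3, y=5
Check: 130*(-3) + 80*(5) = -390 + 400 = 10

GCD = 10, x = -3, y = 5


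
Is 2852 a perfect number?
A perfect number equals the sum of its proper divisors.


Proper divisors of 2852: 1, 2, 4, 23, 31, 46, 62, 92, 124, 713, 1426
Sum = 1 + 2 + 4 + 23 + 31 + 46 + 62 + 92 + 124 + 713 + 1426 = 2524

No, 2852 is not perfect (2524 ≠ 2852)


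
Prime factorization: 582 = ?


582 / 2 = 291
291 / 3 = 97
97 / 97 = 1
582 = 2 × 3 × 97


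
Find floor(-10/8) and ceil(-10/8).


-10/8 = -1.2500
floor = -2
ceil = -1

floor = -2, ceil = -1


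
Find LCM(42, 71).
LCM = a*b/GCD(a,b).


GCD(42, 71) = 1
LCM = 42*71/1 = 2982/1 = 2982

LCM = 2982


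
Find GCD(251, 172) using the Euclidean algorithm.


251 = 1 * 172 + 79
172 = 2 * 79 + 14
79 = 5 * 14 + 9
14 = 1 * 9 + 5
9 = 1 * 5 + 4
5 = 1 * 4 + 1
4 = 4 * 1 + 0
GCD = 1


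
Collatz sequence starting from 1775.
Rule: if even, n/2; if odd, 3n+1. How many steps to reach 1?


1775 → 5326 → 2663 → 7990 → 3995 → 11986 → 5993 → 17980 → 8990 → 4495 → 13486 → 6743 → 20230 → 10115 → 30346 → 15173 → 45520 → 22760 → 11380 → 5690 → 2845 → 8536 → 4268 → 2134 → 1067 → 3202 → 1601 → 4804 → 2402 → 1201 → 3604 → 1802 → 901 → 2704 → 1352 → 676 → 338 → 169 → 508 → 254 → 127 → 382 → 191 → 574 → 287 → 862 → 431 → 1294 → 647 → 1942 → 971 → 2914 → 1457 → 4372 → 2186 → 1093 → 3280 → 1640 → 820 → 410 → 205 → 616 → 308 → 154 → 77 → 232 → 116 → 58 → 29 → 88 → 44 → 22 → 11 → 34 → 17 → 52 → 26 → 13 → 40 → 20 → 10 → 5 → 16 → 8 → 4 → 2 → 1
Total steps = 86

86 steps


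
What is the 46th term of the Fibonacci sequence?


Sequence: 1, 1, 2, 3, 5, 8, 13, 21, 34, 55, 89, 144, 233, 377, 610, 987, 1597, 2584, 4181, 6765, 10946, 17711, 28657, 46368, 75025, 121393, 196418, 317811, 514229, 832040, 1346269, 2178309, 3524578, 5702887, 9227465, 14930352, 24157817, 39088169, 63245986, 102334155, 165580141, 267914296, 433494437, 701408733, 1134903170, 1836311903
F(46) = 1836311903


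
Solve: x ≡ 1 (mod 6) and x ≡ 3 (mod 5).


M = 6*5 = 30
M1 = M/6 = 5, M2 = M/5 = 6
M1^(-1) mod 6 = 5, M2^(-1) mod 5 = 1
x = 1*5*5 + 3*6*1 = 43
43 mod 30 = 13
Check: 13 mod 6 = 1 ✓, 13 mod 5 = 3 ✓

x ≡ 13 (mod 30)


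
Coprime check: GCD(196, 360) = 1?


Euclidean algorithm:
360 = 1 * 196 + 164
196 = 1 * 164 + 32
164 = 5 * 32 + 4
32 = 8 * 4 + 0
GCD(196, 360) = 4

No, not coprime (GCD = 4)


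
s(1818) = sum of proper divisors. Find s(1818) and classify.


Proper divisors: 1, 2, 3, 6, 9, 18, 101, 202, 303, 606, 909
Sum = 1 + 2 + 3 + 6 + 9 + 18 + 101 + 202 + 303 + 606 + 909 = 2160
2160 > 1818 → abundant

s(1818) = 2160 (abundant)


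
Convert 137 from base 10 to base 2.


137 (base 10) = 137 (decimal)
137 (decimal) = 10001001 (base 2)


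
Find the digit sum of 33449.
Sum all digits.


3 + 3 + 4 + 4 + 9 = 23


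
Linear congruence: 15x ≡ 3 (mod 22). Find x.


GCD(15, 22) = 1, unique solution
a^(-1) mod 22 = 3
x = 3 * 3 mod 22 = 9

x ≡ 9 (mod 22)


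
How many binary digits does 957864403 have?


957864403 in base 2 = 111001000101111101100111010011
Number of digits = 30

30 digits (base 2)


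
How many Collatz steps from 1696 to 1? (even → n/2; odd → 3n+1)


1696 → 848 → 424 → 212 → 106 → 53 → 160 → 80 → 40 → 20 → 10 → 5 → 16 → 8 → 4 → 2 → 1
Total steps = 16

16 steps


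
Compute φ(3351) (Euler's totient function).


3351 = 3 × 1117
Prime factors: 3, 1117
φ(3351) = 3351 × (1-1/3) × (1-1/1117)
= 3351 × 2/3 × 1116/1117 = 2232

φ(3351) = 2232


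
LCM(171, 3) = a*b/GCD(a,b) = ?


GCD(171, 3) = 3
LCM = 171*3/3 = 513/3 = 171

LCM = 171


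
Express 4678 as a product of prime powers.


4678 / 2 = 2339
2339 / 2339 = 1
4678 = 2 × 2339


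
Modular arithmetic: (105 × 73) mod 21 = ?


105 × 73 = 7665
7665 mod 21 = 0


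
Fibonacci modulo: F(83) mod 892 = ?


F(k) mod 892 for k=1..83:
1, 1, 2, 3, 5, 8, 13, 21, 34, 55, 89, 144, 233, 377, 610, 95, 705, 800, 613, 521, 242, 763, 113, 876, 97, 81, 178, 259, 437, 696, 241, 45, 286, 331, 617, 56, 673, 729, 510, 347, 857, 312, 277, 589, 866, 563, 537, 208, 745, 61, 806, 867, 781, 756, 645, 509, 262, 771, 141, 20, 161, 181, 342, 523, 865, 496, 469, 73, 542, 615, 265, 880, 253, 241, 494, 735, 337, 180, 517, 697, 322, 127, 449
F(83) mod 892 = 449


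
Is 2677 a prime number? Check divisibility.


Check divisors up to sqrt(2677) = 51.7397
No divisors found.
2677 is prime.

Yes, 2677 is prime


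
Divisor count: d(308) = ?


308 = 2^2 × 7^1 × 11^1
d(308) = (2+1) × (1+1) × (1+1) = 12

12 divisors


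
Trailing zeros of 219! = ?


floor(219/5) = 43
floor(219/25) = 8
floor(219/125) = 1
Total = 52

52 trailing zeros


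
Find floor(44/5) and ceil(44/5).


44/5 = 8.8000
floor = 8
ceil = 9

floor = 8, ceil = 9


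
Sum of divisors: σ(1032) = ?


Divisors of 1032: 1, 2, 3, 4, 6, 8, 12, 24, 43, 86, 129, 172, 258, 344, 516, 1032
Sum = 1 + 2 + 3 + 4 + 6 + 8 + 12 + 24 + 43 + 86 + 129 + 172 + 258 + 344 + 516 + 1032 = 2640

σ(1032) = 2640


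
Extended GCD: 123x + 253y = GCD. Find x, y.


Tabular extended Euclidean (each row: r = 123*s + 253*t):
r=123, s=1, t=0
r=253, s=0, t=1
q=0: r=123, s=1, t=0   [123*(1) + 253*(0) = 123]
q=2: r=7, s=-2, t=1   [123*(-2) + 253*(1) = 7]
q=17: r=4, s=35, t=-17   [123*(35) + 253*(-17) = 4]
q=1: r=3, s=-37, t=18   [123*(-37) + 253*(18) = 3]
q=1: r=1, s=72, t=-35   [123*(72) + 253*(-35) = 1]
q=3: r=0, s=-253, t=123   [123*(-253) + 253*(123) = 0]
GCD = 1; from the row with r=1: x=72, y=-35
Check: 123*(72) + 253*(-35) = 8856 - 8855 = 1

GCD = 1, x = 72, y = -35


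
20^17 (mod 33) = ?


20^1 mod 33 = 20
20^2 mod 33 = 4
20^3 mod 33 = 14
20^4 mod 33 = 16
20^5 mod 33 = 23
20^6 mod 33 = 31
20^7 mod 33 = 26
20^8 mod 33 = 25
20^9 mod 33 = 5
20^10 mod 33 = 1
20^11 mod 33 = 20
20^12 mod 33 = 4
20^13 mod 33 = 14
20^14 mod 33 = 16
20^15 mod 33 = 23
20^16 mod 33 = 31
20^17 mod 33 = 26


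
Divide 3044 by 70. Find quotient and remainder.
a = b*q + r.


3044 = 70 * 43 + 34
Check: 3010 + 34 = 3044

q = 43, r = 34


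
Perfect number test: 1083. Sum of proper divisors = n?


Proper divisors of 1083: 1, 3, 19, 57, 361
Sum = 1 + 3 + 19 + 57 + 361 = 441

No, 1083 is not perfect (441 ≠ 1083)


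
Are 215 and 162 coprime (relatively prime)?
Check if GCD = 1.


Euclidean algorithm:
215 = 1 * 162 + 53
162 = 3 * 53 + 3
53 = 17 * 3 + 2
3 = 1 * 2 + 1
2 = 2 * 1 + 0
GCD(215, 162) = 1

Yes, coprime (GCD = 1)


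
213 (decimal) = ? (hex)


213 (base 10) = 213 (decimal)
213 (decimal) = D5 (base 16)


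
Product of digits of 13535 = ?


1 × 3 × 5 × 3 × 5 = 225


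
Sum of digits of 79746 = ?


7 + 9 + 7 + 4 + 6 = 33


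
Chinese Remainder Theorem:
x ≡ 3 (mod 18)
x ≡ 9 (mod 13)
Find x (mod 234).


M = 18*13 = 234
M1 = M/18 = 13, M2 = M/13 = 18
M1^(-1) mod 18 = 7, M2^(-1) mod 13 = 8
x = 3*13*7 + 9*18*8 = 1569
1569 mod 234 = 165
Check: 165 mod 18 = 3 ✓, 165 mod 13 = 9 ✓

x ≡ 165 (mod 234)


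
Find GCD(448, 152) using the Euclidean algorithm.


448 = 2 * 152 + 144
152 = 1 * 144 + 8
144 = 18 * 8 + 0
GCD = 8


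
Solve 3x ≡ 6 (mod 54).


GCD(3, 54) = 3 divides 6
Divide: 1x ≡ 2 (mod 18)
x ≡ 2 (mod 18)


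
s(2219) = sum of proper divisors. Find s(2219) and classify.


Proper divisors: 1, 7, 317
Sum = 1 + 7 + 317 = 325
325 < 2219 → deficient

s(2219) = 325 (deficient)


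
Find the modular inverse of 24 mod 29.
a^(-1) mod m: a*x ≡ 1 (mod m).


Use the extended Euclidean algorithm on (29, 24); each row r = 29*s + 24*t:
r=29, s=1, t=0
r=24, s=0, t=1
q=1: r=5, s=1, t=-1   [29*(1) + 24*(-1) = 5]
q=4: r=4, s=-4, t=5   [29*(-4) + 24*(5) = 4]
q=1: r=1, s=5, t=-6   [29*(5) + 24*(-6) = 1]
q=4: r=0, s=-24, t=29   [29*(-24) + 24*(29) = 0]
GCD = 1 with t = -6, so 24*(-6) ≡ 1 (mod 29)
Inverse = -6 mod 29 = 23
Check: 24 * 23 = 552 ≡ 1 (mod 29)

24^(-1) ≡ 23 (mod 29)


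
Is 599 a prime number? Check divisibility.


Check divisors up to sqrt(599) = 24.4745
No divisors found.
599 is prime.

Yes, 599 is prime


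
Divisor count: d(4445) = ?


4445 = 5^1 × 7^1 × 127^1
d(4445) = (1+1) × (1+1) × (1+1) = 8

8 divisors


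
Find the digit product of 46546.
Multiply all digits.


4 × 6 × 5 × 4 × 6 = 2880


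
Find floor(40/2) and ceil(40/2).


40/2 = 20.0000
floor = 20
ceil = 20

floor = 20, ceil = 20


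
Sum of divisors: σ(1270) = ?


Divisors of 1270: 1, 2, 5, 10, 127, 254, 635, 1270
Sum = 1 + 2 + 5 + 10 + 127 + 254 + 635 + 1270 = 2304

σ(1270) = 2304


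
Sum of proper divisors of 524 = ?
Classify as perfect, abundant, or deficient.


Proper divisors: 1, 2, 4, 131, 262
Sum = 1 + 2 + 4 + 131 + 262 = 400
400 < 524 → deficient

s(524) = 400 (deficient)


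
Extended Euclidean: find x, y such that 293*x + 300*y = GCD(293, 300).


Tabular extended Euclidean (each row: r = 293*s + 300*t):
r=293, s=1, t=0
r=300, s=0, t=1
q=0: r=293, s=1, t=0   [293*(1) + 300*(0) = 293]
q=1: r=7, s=-1, t=1   [293*(-1) + 300*(1) = 7]
q=41: r=6, s=42, t=-41   [293*(42) + 300*(-41) = 6]
q=1: r=1, s=-43, t=42   [293*(-43) + 300*(42) = 1]
q=6: r=0, s=300, t=-293   [293*(300) + 300*(-293) = 0]
GCD = 1; from the row with r=1: x=-43, y=42
Check: 293*(-43) + 300*(42) = -12599 + 12600 = 1

GCD = 1, x = -43, y = 42


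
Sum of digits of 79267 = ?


7 + 9 + 2 + 6 + 7 = 31


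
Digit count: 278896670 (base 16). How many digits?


278896670 in base 16 = 109FA01E
Number of digits = 8

8 digits (base 16)


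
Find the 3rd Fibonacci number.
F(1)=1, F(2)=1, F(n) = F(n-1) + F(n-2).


Sequence: 1, 1, 2
F(3) = 2


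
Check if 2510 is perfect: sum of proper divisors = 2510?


Proper divisors of 2510: 1, 2, 5, 10, 251, 502, 1255
Sum = 1 + 2 + 5 + 10 + 251 + 502 + 1255 = 2026

No, 2510 is not perfect (2026 ≠ 2510)


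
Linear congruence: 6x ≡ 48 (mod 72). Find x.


GCD(6, 72) = 6 divides 48
Divide: 1x ≡ 8 (mod 12)
x ≡ 8 (mod 12)


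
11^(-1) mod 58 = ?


Use the extended Euclidean algorithm on (58, 11); each row r = 58*s + 11*t:
r=58, s=1, t=0
r=11, s=0, t=1
q=5: r=3, s=1, t=-5   [58*(1) + 11*(-5) = 3]
q=3: r=2, s=-3, t=16   [58*(-3) + 11*(16) = 2]
q=1: r=1, s=4, t=-21   [58*(4) + 11*(-21) = 1]
q=2: r=0, s=-11, t=58   [58*(-11) + 11*(58) = 0]
GCD = 1 with t = -21, so 11*(-21) ≡ 1 (mod 58)
Inverse = -21 mod 58 = 37
Check: 11 * 37 = 407 ≡ 1 (mod 58)

11^(-1) ≡ 37 (mod 58)


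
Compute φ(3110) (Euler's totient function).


3110 = 2 × 5 × 311
Prime factors: 2, 5, 311
φ(3110) = 3110 × (1-1/2) × (1-1/5) × (1-1/311)
= 3110 × 1/2 × 4/5 × 310/311 = 1240

φ(3110) = 1240


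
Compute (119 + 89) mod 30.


119 + 89 = 208
208 mod 30 = 28


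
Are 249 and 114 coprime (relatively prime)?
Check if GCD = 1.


Euclidean algorithm:
249 = 2 * 114 + 21
114 = 5 * 21 + 9
21 = 2 * 9 + 3
9 = 3 * 3 + 0
GCD(249, 114) = 3

No, not coprime (GCD = 3)


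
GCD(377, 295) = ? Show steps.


377 = 1 * 295 + 82
295 = 3 * 82 + 49
82 = 1 * 49 + 33
49 = 1 * 33 + 16
33 = 2 * 16 + 1
16 = 16 * 1 + 0
GCD = 1


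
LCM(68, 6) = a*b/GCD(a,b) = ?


GCD(68, 6) = 2
LCM = 68*6/2 = 408/2 = 204

LCM = 204


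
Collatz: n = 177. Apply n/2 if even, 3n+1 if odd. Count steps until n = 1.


177 → 532 → 266 → 133 → 400 → 200 → 100 → 50 → 25 → 76 → 38 → 19 → 58 → 29 → 88 → 44 → 22 → 11 → 34 → 17 → 52 → 26 → 13 → 40 → 20 → 10 → 5 → 16 → 8 → 4 → 2 → 1
Total steps = 31

31 steps


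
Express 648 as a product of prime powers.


648 / 2 = 324
324 / 2 = 162
162 / 2 = 81
81 / 3 = 27
27 / 3 = 9
9 / 3 = 3
3 / 3 = 1
648 = 2^3 × 3^4


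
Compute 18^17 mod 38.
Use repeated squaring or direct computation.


18^1 mod 38 = 18
18^2 mod 38 = 20
18^3 mod 38 = 18
18^4 mod 38 = 20
18^5 mod 38 = 18
18^6 mod 38 = 20
18^7 mod 38 = 18
18^8 mod 38 = 20
18^9 mod 38 = 18
18^10 mod 38 = 20
18^11 mod 38 = 18
18^12 mod 38 = 20
18^13 mod 38 = 18
18^14 mod 38 = 20
18^15 mod 38 = 18
18^16 mod 38 = 20
18^17 mod 38 = 18


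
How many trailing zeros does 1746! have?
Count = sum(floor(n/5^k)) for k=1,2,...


floor(1746/5) = 349
floor(1746/25) = 69
floor(1746/125) = 13
floor(1746/625) = 2
Total = 433

433 trailing zeros


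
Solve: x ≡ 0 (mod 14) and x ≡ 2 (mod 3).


M = 14*3 = 42
M1 = M/14 = 3, M2 = M/3 = 14
M1^(-1) mod 14 = 5, M2^(-1) mod 3 = 2
x = 0*3*5 + 2*14*2 = 56
56 mod 42 = 14
Check: 14 mod 14 = 0 ✓, 14 mod 3 = 2 ✓

x ≡ 14 (mod 42)


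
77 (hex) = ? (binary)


77 (base 16) = 119 (decimal)
119 (decimal) = 1110111 (base 2)


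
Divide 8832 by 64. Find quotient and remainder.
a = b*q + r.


8832 = 64 * 138 + 0
Check: 8832 + 0 = 8832

q = 138, r = 0


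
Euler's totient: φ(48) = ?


48 = 2^4 × 3
Prime factors: 2, 3
φ(48) = 48 × (1-1/2) × (1-1/3)
= 48 × 1/2 × 2/3 = 16

φ(48) = 16


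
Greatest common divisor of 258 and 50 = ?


258 = 5 * 50 + 8
50 = 6 * 8 + 2
8 = 4 * 2 + 0
GCD = 2


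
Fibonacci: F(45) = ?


Sequence: 1, 1, 2, 3, 5, 8, 13, 21, 34, 55, 89, 144, 233, 377, 610, 987, 1597, 2584, 4181, 6765, 10946, 17711, 28657, 46368, 75025, 121393, 196418, 317811, 514229, 832040, 1346269, 2178309, 3524578, 5702887, 9227465, 14930352, 24157817, 39088169, 63245986, 102334155, 165580141, 267914296, 433494437, 701408733, 1134903170
F(45) = 1134903170


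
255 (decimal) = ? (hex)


255 (base 10) = 255 (decimal)
255 (decimal) = FF (base 16)


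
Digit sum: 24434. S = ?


2 + 4 + 4 + 3 + 4 = 17


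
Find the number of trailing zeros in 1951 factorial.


floor(1951/5) = 390
floor(1951/25) = 78
floor(1951/125) = 15
floor(1951/625) = 3
Total = 486

486 trailing zeros


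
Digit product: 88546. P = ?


8 × 8 × 5 × 4 × 6 = 7680


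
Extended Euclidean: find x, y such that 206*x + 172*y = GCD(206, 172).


Tabular extended Euclidean (each row: r = 206*s + 172*t):
r=206, s=1, t=0
r=172, s=0, t=1
q=1: r=34, s=1, t=-1   [206*(1) + 172*(-1) = 34]
q=5: r=2, s=-5, t=6   [206*(-5) + 172*(6) = 2]
q=17: r=0, s=86, t=-103   [206*(86) + 172*(-103) = 0]
GCD = 2; from the row with r=2: x=-5, y=6
Check: 206*(-5) + 172*(6) = -1030 + 1032 = 2

GCD = 2, x = -5, y = 6


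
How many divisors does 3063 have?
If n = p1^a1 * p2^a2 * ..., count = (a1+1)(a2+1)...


3063 = 3^1 × 1021^1
d(3063) = (1+1) × (1+1) = 4

4 divisors


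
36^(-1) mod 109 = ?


Use the extended Euclidean algorithm on (109, 36); each row r = 109*s + 36*t:
r=109, s=1, t=0
r=36, s=0, t=1
q=3: r=1, s=1, t=-3   [109*(1) + 36*(-3) = 1]
q=36: r=0, s=-36, t=109   [109*(-36) + 36*(109) = 0]
GCD = 1 with t = -3, so 36*(-3) ≡ 1 (mod 109)
Inverse = -3 mod 109 = 106
Check: 36 * 106 = 3816 ≡ 1 (mod 109)

36^(-1) ≡ 106 (mod 109)


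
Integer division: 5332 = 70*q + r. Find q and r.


5332 = 70 * 76 + 12
Check: 5320 + 12 = 5332

q = 76, r = 12


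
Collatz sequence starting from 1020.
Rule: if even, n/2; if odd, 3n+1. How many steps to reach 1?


1020 → 510 → 255 → 766 → 383 → 1150 → 575 → 1726 → 863 → 2590 → 1295 → 3886 → 1943 → 5830 → 2915 → 8746 → 4373 → 13120 → 6560 → 3280 → 1640 → 820 → 410 → 205 → 616 → 308 → 154 → 77 → 232 → 116 → 58 → 29 → 88 → 44 → 22 → 11 → 34 → 17 → 52 → 26 → 13 → 40 → 20 → 10 → 5 → 16 → 8 → 4 → 2 → 1
Total steps = 49

49 steps


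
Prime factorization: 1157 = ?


1157 / 13 = 89
89 / 89 = 1
1157 = 13 × 89


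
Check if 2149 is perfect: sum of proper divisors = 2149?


Proper divisors of 2149: 1, 7, 307
Sum = 1 + 7 + 307 = 315

No, 2149 is not perfect (315 ≠ 2149)


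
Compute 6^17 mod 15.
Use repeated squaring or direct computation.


6^1 mod 15 = 6
6^2 mod 15 = 6
6^3 mod 15 = 6
6^4 mod 15 = 6
6^5 mod 15 = 6
6^6 mod 15 = 6
6^7 mod 15 = 6
6^8 mod 15 = 6
6^9 mod 15 = 6
6^10 mod 15 = 6
6^11 mod 15 = 6
6^12 mod 15 = 6
6^13 mod 15 = 6
6^14 mod 15 = 6
6^15 mod 15 = 6
6^16 mod 15 = 6
6^17 mod 15 = 6


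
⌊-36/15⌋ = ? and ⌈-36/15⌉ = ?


-36/15 = -2.4000
floor = -3
ceil = -2

floor = -3, ceil = -2


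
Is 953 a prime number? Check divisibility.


Check divisors up to sqrt(953) = 30.8707
No divisors found.
953 is prime.

Yes, 953 is prime


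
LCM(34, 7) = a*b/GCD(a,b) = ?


GCD(34, 7) = 1
LCM = 34*7/1 = 238/1 = 238

LCM = 238


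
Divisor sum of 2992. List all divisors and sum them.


Divisors of 2992: 1, 2, 4, 8, 11, 16, 17, 22, 34, 44, 68, 88, 136, 176, 187, 272, 374, 748, 1496, 2992
Sum = 1 + 2 + 4 + 8 + 11 + 16 + 17 + 22 + 34 + 44 + 68 + 88 + 136 + 176 + 187 + 272 + 374 + 748 + 1496 + 2992 = 6696

σ(2992) = 6696


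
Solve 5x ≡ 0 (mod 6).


GCD(5, 6) = 1, unique solution
a^(-1) mod 6 = 5
x = 5 * 0 mod 6 = 0

x ≡ 0 (mod 6)


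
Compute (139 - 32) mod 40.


139 - 32 = 107
107 mod 40 = 27


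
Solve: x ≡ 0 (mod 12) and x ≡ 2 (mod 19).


M = 12*19 = 228
M1 = M/12 = 19, M2 = M/19 = 12
M1^(-1) mod 12 = 7, M2^(-1) mod 19 = 8
x = 0*19*7 + 2*12*8 = 192
192 mod 228 = 192
Check: 192 mod 12 = 0 ✓, 192 mod 19 = 2 ✓

x ≡ 192 (mod 228)


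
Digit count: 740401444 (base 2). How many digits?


740401444 in base 2 = 101100001000011010000100100100
Number of digits = 30

30 digits (base 2)


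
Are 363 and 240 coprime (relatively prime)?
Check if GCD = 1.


Euclidean algorithm:
363 = 1 * 240 + 123
240 = 1 * 123 + 117
123 = 1 * 117 + 6
117 = 19 * 6 + 3
6 = 2 * 3 + 0
GCD(363, 240) = 3

No, not coprime (GCD = 3)


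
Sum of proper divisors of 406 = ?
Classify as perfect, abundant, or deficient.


Proper divisors: 1, 2, 7, 14, 29, 58, 203
Sum = 1 + 2 + 7 + 14 + 29 + 58 + 203 = 314
314 < 406 → deficient

s(406) = 314 (deficient)


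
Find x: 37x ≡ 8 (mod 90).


GCD(37, 90) = 1, unique solution
a^(-1) mod 90 = 73
x = 73 * 8 mod 90 = 44

x ≡ 44 (mod 90)


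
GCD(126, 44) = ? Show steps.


126 = 2 * 44 + 38
44 = 1 * 38 + 6
38 = 6 * 6 + 2
6 = 3 * 2 + 0
GCD = 2


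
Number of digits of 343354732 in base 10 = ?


343354732 has 9 digits in base 10
floor(log10(343354732)) + 1 = floor(8.5357) + 1 = 9

9 digits (base 10)


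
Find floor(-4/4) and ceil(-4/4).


-4/4 = -1.0000
floor = -1
ceil = -1

floor = -1, ceil = -1


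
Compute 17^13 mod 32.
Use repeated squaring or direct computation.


17^1 mod 32 = 17
17^2 mod 32 = 1
17^3 mod 32 = 17
17^4 mod 32 = 1
17^5 mod 32 = 17
17^6 mod 32 = 1
17^7 mod 32 = 17
17^8 mod 32 = 1
17^9 mod 32 = 17
17^10 mod 32 = 1
17^11 mod 32 = 17
17^12 mod 32 = 1
17^13 mod 32 = 17


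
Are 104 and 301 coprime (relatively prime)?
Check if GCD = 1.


Euclidean algorithm:
301 = 2 * 104 + 93
104 = 1 * 93 + 11
93 = 8 * 11 + 5
11 = 2 * 5 + 1
5 = 5 * 1 + 0
GCD(104, 301) = 1

Yes, coprime (GCD = 1)


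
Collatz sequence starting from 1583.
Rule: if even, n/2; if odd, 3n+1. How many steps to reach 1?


1583 → 4750 → 2375 → 7126 → 3563 → 10690 → 5345 → 16036 → 8018 → 4009 → 12028 → 6014 → 3007 → 9022 → 4511 → 13534 → 6767 → 20302 → 10151 → 30454 → 15227 → 45682 → 22841 → 68524 → 34262 → 17131 → 51394 → 25697 → 77092 → 38546 → 19273 → 57820 → 28910 → 14455 → 43366 → 21683 → 65050 → 32525 → 97576 → 48788 → 24394 → 12197 → 36592 → 18296 → 9148 → 4574 → 2287 → 6862 → 3431 → 10294 → 5147 → 15442 → 7721 → 23164 → 11582 → 5791 → 17374 → 8687 → 26062 → 13031 → 39094 → 19547 → 58642 → 29321 → 87964 → 43982 → 21991 → 65974 → 32987 → 98962 → 49481 → 148444 → 74222 → 37111 → 111334 → 55667 → 167002 → 83501 → 250504 → 125252 → 62626 → 31313 → 93940 → 46970 → 23485 → 70456 → 35228 → 17614 → 8807 → 26422 → 13211 → 39634 → 19817 → 59452 → 29726 → 14863 → 44590 → 22295 → 66886 → 33443 → 100330 → 50165 → 150496 → 75248 → 37624 → 18812 → 9406 → 4703 → 14110 → 7055 → 21166 → 10583 → 31750 → 15875 → 47626 → 23813 → 71440 → 35720 → 17860 → 8930 → 4465 → 13396 → 6698 → 3349 → 10048 → 5024 → 2512 → 1256 → 628 → 314 → 157 → 472 → 236 → 118 → 59 → 178 → 89 → 268 → 134 → 67 → 202 → 101 → 304 → 152 → 76 → 38 → 19 → 58 → 29 → 88 → 44 → 22 → 11 → 34 → 17 → 52 → 26 → 13 → 40 → 20 → 10 → 5 → 16 → 8 → 4 → 2 → 1
Total steps = 166

166 steps


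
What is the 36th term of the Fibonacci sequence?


Sequence: 1, 1, 2, 3, 5, 8, 13, 21, 34, 55, 89, 144, 233, 377, 610, 987, 1597, 2584, 4181, 6765, 10946, 17711, 28657, 46368, 75025, 121393, 196418, 317811, 514229, 832040, 1346269, 2178309, 3524578, 5702887, 9227465, 14930352
F(36) = 14930352


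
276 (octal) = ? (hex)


276 (base 8) = 190 (decimal)
190 (decimal) = BE (base 16)


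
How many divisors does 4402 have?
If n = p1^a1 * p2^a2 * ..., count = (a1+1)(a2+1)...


4402 = 2^1 × 31^1 × 71^1
d(4402) = (1+1) × (1+1) × (1+1) = 8

8 divisors


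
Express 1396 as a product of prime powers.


1396 / 2 = 698
698 / 2 = 349
349 / 349 = 1
1396 = 2^2 × 349


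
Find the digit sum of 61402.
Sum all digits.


6 + 1 + 4 + 0 + 2 = 13


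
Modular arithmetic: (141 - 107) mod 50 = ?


141 - 107 = 34
34 mod 50 = 34


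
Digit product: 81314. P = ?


8 × 1 × 3 × 1 × 4 = 96


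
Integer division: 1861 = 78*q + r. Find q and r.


1861 = 78 * 23 + 67
Check: 1794 + 67 = 1861

q = 23, r = 67


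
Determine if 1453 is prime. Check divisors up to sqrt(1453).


Check divisors up to sqrt(1453) = 38.1182
No divisors found.
1453 is prime.

Yes, 1453 is prime


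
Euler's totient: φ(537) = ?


537 = 3 × 179
Prime factors: 3, 179
φ(537) = 537 × (1-1/3) × (1-1/179)
= 537 × 2/3 × 178/179 = 356

φ(537) = 356


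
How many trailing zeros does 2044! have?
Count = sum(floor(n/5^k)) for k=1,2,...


floor(2044/5) = 408
floor(2044/25) = 81
floor(2044/125) = 16
floor(2044/625) = 3
Total = 508

508 trailing zeros


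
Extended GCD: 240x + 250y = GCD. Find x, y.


Tabular extended Euclidean (each row: r = 240*s + 250*t):
r=240, s=1, t=0
r=250, s=0, t=1
q=0: r=240, s=1, t=0   [240*(1) + 250*(0) = 240]
q=1: r=10, s=-1, t=1   [240*(-1) + 250*(1) = 10]
q=24: r=0, s=25, t=-24   [240*(25) + 250*(-24) = 0]
GCD = 10; from the row with r=10: x=-1, y=1
Check: 240*(-1) + 250*(1) = -240 + 250 = 10

GCD = 10, x = -1, y = 1


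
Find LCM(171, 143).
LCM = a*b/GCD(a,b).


GCD(171, 143) = 1
LCM = 171*143/1 = 24453/1 = 24453

LCM = 24453


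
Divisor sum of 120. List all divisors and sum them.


Divisors of 120: 1, 2, 3, 4, 5, 6, 8, 10, 12, 15, 20, 24, 30, 40, 60, 120
Sum = 1 + 2 + 3 + 4 + 5 + 6 + 8 + 10 + 12 + 15 + 20 + 24 + 30 + 40 + 60 + 120 = 360

σ(120) = 360


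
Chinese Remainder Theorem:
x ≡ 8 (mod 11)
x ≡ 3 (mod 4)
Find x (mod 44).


M = 11*4 = 44
M1 = M/11 = 4, M2 = M/4 = 11
M1^(-1) mod 11 = 3, M2^(-1) mod 4 = 3
x = 8*4*3 + 3*11*3 = 195
195 mod 44 = 19
Check: 19 mod 11 = 8 ✓, 19 mod 4 = 3 ✓

x ≡ 19 (mod 44)


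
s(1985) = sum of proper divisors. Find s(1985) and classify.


Proper divisors: 1, 5, 397
Sum = 1 + 5 + 397 = 403
403 < 1985 → deficient

s(1985) = 403 (deficient)


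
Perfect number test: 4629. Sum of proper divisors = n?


Proper divisors of 4629: 1, 3, 1543
Sum = 1 + 3 + 1543 = 1547

No, 4629 is not perfect (1547 ≠ 4629)


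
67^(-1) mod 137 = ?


Use the extended Euclidean algorithm on (137, 67); each row r = 137*s + 67*t:
r=137, s=1, t=0
r=67, s=0, t=1
q=2: r=3, s=1, t=-2   [137*(1) + 67*(-2) = 3]
q=22: r=1, s=-22, t=45   [137*(-22) + 67*(45) = 1]
q=3: r=0, s=67, t=-137   [137*(67) + 67*(-137) = 0]
GCD = 1 with t = 45, so 67*(45) ≡ 1 (mod 137)
Inverse = 45 mod 137 = 45
Check: 67 * 45 = 3015 ≡ 1 (mod 137)

67^(-1) ≡ 45 (mod 137)


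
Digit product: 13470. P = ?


1 × 3 × 4 × 7 × 0 = 0


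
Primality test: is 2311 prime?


Check divisors up to sqrt(2311) = 48.0729
No divisors found.
2311 is prime.

Yes, 2311 is prime


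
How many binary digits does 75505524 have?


75505524 in base 2 = 100100000000001111101110100
Number of digits = 27

27 digits (base 2)


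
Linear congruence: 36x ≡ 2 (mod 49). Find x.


GCD(36, 49) = 1, unique solution
a^(-1) mod 49 = 15
x = 15 * 2 mod 49 = 30

x ≡ 30 (mod 49)


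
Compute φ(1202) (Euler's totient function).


1202 = 2 × 601
Prime factors: 2, 601
φ(1202) = 1202 × (1-1/2) × (1-1/601)
= 1202 × 1/2 × 600/601 = 600

φ(1202) = 600


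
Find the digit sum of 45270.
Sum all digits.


4 + 5 + 2 + 7 + 0 = 18


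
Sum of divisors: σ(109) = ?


Divisors of 109: 1, 109
Sum = 1 + 109 = 110

σ(109) = 110


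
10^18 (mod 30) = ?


10^1 mod 30 = 10
10^2 mod 30 = 10
10^3 mod 30 = 10
10^4 mod 30 = 10
10^5 mod 30 = 10
10^6 mod 30 = 10
10^7 mod 30 = 10
10^8 mod 30 = 10
10^9 mod 30 = 10
10^10 mod 30 = 10
10^11 mod 30 = 10
10^12 mod 30 = 10
10^13 mod 30 = 10
10^14 mod 30 = 10
10^15 mod 30 = 10
10^16 mod 30 = 10
10^17 mod 30 = 10
10^18 mod 30 = 10


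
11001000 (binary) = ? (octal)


11001000 (base 2) = 200 (decimal)
200 (decimal) = 310 (base 8)


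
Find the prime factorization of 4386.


4386 / 2 = 2193
2193 / 3 = 731
731 / 17 = 43
43 / 43 = 1
4386 = 2 × 3 × 17 × 43


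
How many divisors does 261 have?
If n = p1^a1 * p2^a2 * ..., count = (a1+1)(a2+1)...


261 = 3^2 × 29^1
d(261) = (2+1) × (1+1) = 6

6 divisors


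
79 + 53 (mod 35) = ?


79 + 53 = 132
132 mod 35 = 27


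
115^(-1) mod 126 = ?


Use the extended Euclidean algorithm on (126, 115); each row r = 126*s + 115*t:
r=126, s=1, t=0
r=115, s=0, t=1
q=1: r=11, s=1, t=-1   [126*(1) + 115*(-1) = 11]
q=10: r=5, s=-10, t=11   [126*(-10) + 115*(11) = 5]
q=2: r=1, s=21, t=-23   [126*(21) + 115*(-23) = 1]
q=5: r=0, s=-115, t=126   [126*(-115) + 115*(126) = 0]
GCD = 1 with t = -23, so 115*(-23) ≡ 1 (mod 126)
Inverse = -23 mod 126 = 103
Check: 115 * 103 = 11845 ≡ 1 (mod 126)

115^(-1) ≡ 103 (mod 126)


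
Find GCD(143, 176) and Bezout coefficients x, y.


Tabular extended Euclidean (each row: r = 143*s + 176*t):
r=143, s=1, t=0
r=176, s=0, t=1
q=0: r=143, s=1, t=0   [143*(1) + 176*(0) = 143]
q=1: r=33, s=-1, t=1   [143*(-1) + 176*(1) = 33]
q=4: r=11, s=5, t=-4   [143*(5) + 176*(-4) = 11]
q=3: r=0, s=-16, t=13   [143*(-16) + 176*(13) = 0]
GCD = 11; from the row with r=11: x=5, y=-4
Check: 143*(5) + 176*(-4) = 715 - 704 = 11

GCD = 11, x = 5, y = -4


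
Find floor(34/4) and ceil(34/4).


34/4 = 8.5000
floor = 8
ceil = 9

floor = 8, ceil = 9


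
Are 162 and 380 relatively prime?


Euclidean algorithm:
380 = 2 * 162 + 56
162 = 2 * 56 + 50
56 = 1 * 50 + 6
50 = 8 * 6 + 2
6 = 3 * 2 + 0
GCD(162, 380) = 2

No, not coprime (GCD = 2)


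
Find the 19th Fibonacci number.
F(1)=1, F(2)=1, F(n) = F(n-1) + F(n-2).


Sequence: 1, 1, 2, 3, 5, 8, 13, 21, 34, 55, 89, 144, 233, 377, 610, 987, 1597, 2584, 4181
F(19) = 4181


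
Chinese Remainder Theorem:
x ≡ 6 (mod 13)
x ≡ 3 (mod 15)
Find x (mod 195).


M = 13*15 = 195
M1 = M/13 = 15, M2 = M/15 = 13
M1^(-1) mod 13 = 7, M2^(-1) mod 15 = 7
x = 6*15*7 + 3*13*7 = 903
903 mod 195 = 123
Check: 123 mod 13 = 6 ✓, 123 mod 15 = 3 ✓

x ≡ 123 (mod 195)


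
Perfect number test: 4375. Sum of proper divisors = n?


Proper divisors of 4375: 1, 5, 7, 25, 35, 125, 175, 625, 875
Sum = 1 + 5 + 7 + 25 + 35 + 125 + 175 + 625 + 875 = 1873

No, 4375 is not perfect (1873 ≠ 4375)


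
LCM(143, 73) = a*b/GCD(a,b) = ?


GCD(143, 73) = 1
LCM = 143*73/1 = 10439/1 = 10439

LCM = 10439


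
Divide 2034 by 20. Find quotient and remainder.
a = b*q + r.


2034 = 20 * 101 + 14
Check: 2020 + 14 = 2034

q = 101, r = 14


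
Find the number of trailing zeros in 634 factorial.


floor(634/5) = 126
floor(634/25) = 25
floor(634/125) = 5
floor(634/625) = 1
Total = 157

157 trailing zeros


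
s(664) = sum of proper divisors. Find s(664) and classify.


Proper divisors: 1, 2, 4, 8, 83, 166, 332
Sum = 1 + 2 + 4 + 8 + 83 + 166 + 332 = 596
596 < 664 → deficient

s(664) = 596 (deficient)


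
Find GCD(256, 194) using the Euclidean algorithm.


256 = 1 * 194 + 62
194 = 3 * 62 + 8
62 = 7 * 8 + 6
8 = 1 * 6 + 2
6 = 3 * 2 + 0
GCD = 2


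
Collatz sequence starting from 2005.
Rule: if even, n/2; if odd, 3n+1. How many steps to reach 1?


2005 → 6016 → 3008 → 1504 → 752 → 376 → 188 → 94 → 47 → 142 → 71 → 214 → 107 → 322 → 161 → 484 → 242 → 121 → 364 → 182 → 91 → 274 → 137 → 412 → 206 → 103 → 310 → 155 → 466 → 233 → 700 → 350 → 175 → 526 → 263 → 790 → 395 → 1186 → 593 → 1780 → 890 → 445 → 1336 → 668 → 334 → 167 → 502 → 251 → 754 → 377 → 1132 → 566 → 283 → 850 → 425 → 1276 → 638 → 319 → 958 → 479 → 1438 → 719 → 2158 → 1079 → 3238 → 1619 → 4858 → 2429 → 7288 → 3644 → 1822 → 911 → 2734 → 1367 → 4102 → 2051 → 6154 → 3077 → 9232 → 4616 → 2308 → 1154 → 577 → 1732 → 866 → 433 → 1300 → 650 → 325 → 976 → 488 → 244 → 122 → 61 → 184 → 92 → 46 → 23 → 70 → 35 → 106 → 53 → 160 → 80 → 40 → 20 → 10 → 5 → 16 → 8 → 4 → 2 → 1
Total steps = 112

112 steps


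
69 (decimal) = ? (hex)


69 (base 10) = 69 (decimal)
69 (decimal) = 45 (base 16)


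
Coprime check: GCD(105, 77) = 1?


Euclidean algorithm:
105 = 1 * 77 + 28
77 = 2 * 28 + 21
28 = 1 * 21 + 7
21 = 3 * 7 + 0
GCD(105, 77) = 7

No, not coprime (GCD = 7)


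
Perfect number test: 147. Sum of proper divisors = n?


Proper divisors of 147: 1, 3, 7, 21, 49
Sum = 1 + 3 + 7 + 21 + 49 = 81

No, 147 is not perfect (81 ≠ 147)


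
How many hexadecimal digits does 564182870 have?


564182870 in base 16 = 21A0BF56
Number of digits = 8

8 digits (base 16)


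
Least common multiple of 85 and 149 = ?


GCD(85, 149) = 1
LCM = 85*149/1 = 12665/1 = 12665

LCM = 12665


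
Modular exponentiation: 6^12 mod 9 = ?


6^1 mod 9 = 6
6^2 mod 9 = 0
6^3 mod 9 = 0
6^4 mod 9 = 0
6^5 mod 9 = 0
6^6 mod 9 = 0
6^7 mod 9 = 0
6^8 mod 9 = 0
6^9 mod 9 = 0
6^10 mod 9 = 0
6^11 mod 9 = 0
6^12 mod 9 = 0


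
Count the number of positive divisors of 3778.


3778 = 2^1 × 1889^1
d(3778) = (1+1) × (1+1) = 4

4 divisors


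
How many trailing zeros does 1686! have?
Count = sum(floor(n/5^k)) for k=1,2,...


floor(1686/5) = 337
floor(1686/25) = 67
floor(1686/125) = 13
floor(1686/625) = 2
Total = 419

419 trailing zeros


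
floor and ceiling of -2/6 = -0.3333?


-2/6 = -0.3333
floor = -1
ceil = 0

floor = -1, ceil = 0


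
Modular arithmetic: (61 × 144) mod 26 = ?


61 × 144 = 8784
8784 mod 26 = 22


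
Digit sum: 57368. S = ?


5 + 7 + 3 + 6 + 8 = 29


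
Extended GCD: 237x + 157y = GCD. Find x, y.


Tabular extended Euclidean (each row: r = 237*s + 157*t):
r=237, s=1, t=0
r=157, s=0, t=1
q=1: r=80, s=1, t=-1   [237*(1) + 157*(-1) = 80]
q=1: r=77, s=-1, t=2   [237*(-1) + 157*(2) = 77]
q=1: r=3, s=2, t=-3   [237*(2) + 157*(-3) = 3]
q=25: r=2, s=-51, t=77   [237*(-51) + 157*(77) = 2]
q=1: r=1, s=53, t=-80   [237*(53) + 157*(-80) = 1]
q=2: r=0, s=-157, t=237   [237*(-157) + 157*(237) = 0]
GCD = 1; from the row with r=1: x=53, y=-80
Check: 237*(53) + 157*(-80) = 12561 - 12560 = 1

GCD = 1, x = 53, y = -80


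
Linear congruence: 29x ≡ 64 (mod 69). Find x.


GCD(29, 69) = 1, unique solution
a^(-1) mod 69 = 50
x = 50 * 64 mod 69 = 26

x ≡ 26 (mod 69)


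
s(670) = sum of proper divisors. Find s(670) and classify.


Proper divisors: 1, 2, 5, 10, 67, 134, 335
Sum = 1 + 2 + 5 + 10 + 67 + 134 + 335 = 554
554 < 670 → deficient

s(670) = 554 (deficient)


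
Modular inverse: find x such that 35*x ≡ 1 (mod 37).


Use the extended Euclidean algorithm on (37, 35); each row r = 37*s + 35*t:
r=37, s=1, t=0
r=35, s=0, t=1
q=1: r=2, s=1, t=-1   [37*(1) + 35*(-1) = 2]
q=17: r=1, s=-17, t=18   [37*(-17) + 35*(18) = 1]
q=2: r=0, s=35, t=-37   [37*(35) + 35*(-37) = 0]
GCD = 1 with t = 18, so 35*(18) ≡ 1 (mod 37)
Inverse = 18 mod 37 = 18
Check: 35 * 18 = 630 ≡ 1 (mod 37)

35^(-1) ≡ 18 (mod 37)


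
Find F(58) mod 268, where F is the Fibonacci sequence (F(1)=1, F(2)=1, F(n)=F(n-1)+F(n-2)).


F(k) mod 268 for k=1..58:
1, 1, 2, 3, 5, 8, 13, 21, 34, 55, 89, 144, 233, 109, 74, 183, 257, 172, 161, 65, 226, 23, 249, 4, 253, 257, 242, 231, 205, 168, 105, 5, 110, 115, 225, 72, 29, 101, 130, 231, 93, 56, 149, 205, 86, 23, 109, 132, 241, 105, 78, 183, 261, 176, 169, 77, 246, 55
F(58) mod 268 = 55


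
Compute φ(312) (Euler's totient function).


312 = 2^3 × 3 × 13
Prime factors: 2, 3, 13
φ(312) = 312 × (1-1/2) × (1-1/3) × (1-1/13)
= 312 × 1/2 × 2/3 × 12/13 = 96

φ(312) = 96


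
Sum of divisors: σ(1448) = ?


Divisors of 1448: 1, 2, 4, 8, 181, 362, 724, 1448
Sum = 1 + 2 + 4 + 8 + 181 + 362 + 724 + 1448 = 2730

σ(1448) = 2730


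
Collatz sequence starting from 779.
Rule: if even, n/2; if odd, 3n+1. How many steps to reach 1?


779 → 2338 → 1169 → 3508 → 1754 → 877 → 2632 → 1316 → 658 → 329 → 988 → 494 → 247 → 742 → 371 → 1114 → 557 → 1672 → 836 → 418 → 209 → 628 → 314 → 157 → 472 → 236 → 118 → 59 → 178 → 89 → 268 → 134 → 67 → 202 → 101 → 304 → 152 → 76 → 38 → 19 → 58 → 29 → 88 → 44 → 22 → 11 → 34 → 17 → 52 → 26 → 13 → 40 → 20 → 10 → 5 → 16 → 8 → 4 → 2 → 1
Total steps = 59

59 steps


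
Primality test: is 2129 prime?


Check divisors up to sqrt(2129) = 46.1411
No divisors found.
2129 is prime.

Yes, 2129 is prime


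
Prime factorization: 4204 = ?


4204 / 2 = 2102
2102 / 2 = 1051
1051 / 1051 = 1
4204 = 2^2 × 1051


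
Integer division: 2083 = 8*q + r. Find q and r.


2083 = 8 * 260 + 3
Check: 2080 + 3 = 2083

q = 260, r = 3


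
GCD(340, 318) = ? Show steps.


340 = 1 * 318 + 22
318 = 14 * 22 + 10
22 = 2 * 10 + 2
10 = 5 * 2 + 0
GCD = 2


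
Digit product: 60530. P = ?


6 × 0 × 5 × 3 × 0 = 0


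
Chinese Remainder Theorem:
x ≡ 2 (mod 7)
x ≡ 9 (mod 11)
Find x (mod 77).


M = 7*11 = 77
M1 = M/7 = 11, M2 = M/11 = 7
M1^(-1) mod 7 = 2, M2^(-1) mod 11 = 8
x = 2*11*2 + 9*7*8 = 548
548 mod 77 = 9
Check: 9 mod 7 = 2 ✓, 9 mod 11 = 9 ✓

x ≡ 9 (mod 77)


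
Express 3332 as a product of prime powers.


3332 / 2 = 1666
1666 / 2 = 833
833 / 7 = 119
119 / 7 = 17
17 / 17 = 1
3332 = 2^2 × 7^2 × 17


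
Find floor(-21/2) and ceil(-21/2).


-21/2 = -10.5000
floor = -11
ceil = -10

floor = -11, ceil = -10


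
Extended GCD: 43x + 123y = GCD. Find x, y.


Tabular extended Euclidean (each row: r = 43*s + 123*t):
r=43, s=1, t=0
r=123, s=0, t=1
q=0: r=43, s=1, t=0   [43*(1) + 123*(0) = 43]
q=2: r=37, s=-2, t=1   [43*(-2) + 123*(1) = 37]
q=1: r=6, s=3, t=-1   [43*(3) + 123*(-1) = 6]
q=6: r=1, s=-20, t=7   [43*(-20) + 123*(7) = 1]
q=6: r=0, s=123, t=-43   [43*(123) + 123*(-43) = 0]
GCD = 1; from the row with r=1: x=-20, y=7
Check: 43*(-20) + 123*(7) = -860 + 861 = 1

GCD = 1, x = -20, y = 7


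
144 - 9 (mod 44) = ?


144 - 9 = 135
135 mod 44 = 3


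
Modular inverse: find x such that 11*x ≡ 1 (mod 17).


Use the extended Euclidean algorithm on (17, 11); each row r = 17*s + 11*t:
r=17, s=1, t=0
r=11, s=0, t=1
q=1: r=6, s=1, t=-1   [17*(1) + 11*(-1) = 6]
q=1: r=5, s=-1, t=2   [17*(-1) + 11*(2) = 5]
q=1: r=1, s=2, t=-3   [17*(2) + 11*(-3) = 1]
q=5: r=0, s=-11, t=17   [17*(-11) + 11*(17) = 0]
GCD = 1 with t = -3, so 11*(-3) ≡ 1 (mod 17)
Inverse = -3 mod 17 = 14
Check: 11 * 14 = 154 ≡ 1 (mod 17)

11^(-1) ≡ 14 (mod 17)


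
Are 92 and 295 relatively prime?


Euclidean algorithm:
295 = 3 * 92 + 19
92 = 4 * 19 + 16
19 = 1 * 16 + 3
16 = 5 * 3 + 1
3 = 3 * 1 + 0
GCD(92, 295) = 1

Yes, coprime (GCD = 1)


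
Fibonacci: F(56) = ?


Sequence: 1, 1, 2, 3, 5, 8, 13, 21, 34, 55, 89, 144, 233, 377, 610, 987, 1597, 2584, 4181, 6765, 10946, 17711, 28657, 46368, 75025, 121393, 196418, 317811, 514229, 832040, 1346269, 2178309, 3524578, 5702887, 9227465, 14930352, 24157817, 39088169, 63245986, 102334155, 165580141, 267914296, 433494437, 701408733, 1134903170, 1836311903, 2971215073, 4807526976, 7778742049, 12586269025, 20365011074, 32951280099, 53316291173, 86267571272, 139583862445, 225851433717
F(56) = 225851433717


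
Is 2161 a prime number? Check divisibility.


Check divisors up to sqrt(2161) = 46.4866
No divisors found.
2161 is prime.

Yes, 2161 is prime


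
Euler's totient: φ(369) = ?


369 = 3^2 × 41
Prime factors: 3, 41
φ(369) = 369 × (1-1/3) × (1-1/41)
= 369 × 2/3 × 40/41 = 240

φ(369) = 240


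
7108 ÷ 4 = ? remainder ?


7108 = 4 * 1777 + 0
Check: 7108 + 0 = 7108

q = 1777, r = 0


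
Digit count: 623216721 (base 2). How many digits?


623216721 in base 2 = 100101001001011000100001010001
Number of digits = 30

30 digits (base 2)


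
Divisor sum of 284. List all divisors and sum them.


Divisors of 284: 1, 2, 4, 71, 142, 284
Sum = 1 + 2 + 4 + 71 + 142 + 284 = 504

σ(284) = 504


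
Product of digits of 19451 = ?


1 × 9 × 4 × 5 × 1 = 180


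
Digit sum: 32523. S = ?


3 + 2 + 5 + 2 + 3 = 15
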